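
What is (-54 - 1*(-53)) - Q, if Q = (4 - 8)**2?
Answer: -17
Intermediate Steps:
Q = 16 (Q = (-4)**2 = 16)
(-54 - 1*(-53)) - Q = (-54 - 1*(-53)) - 1*16 = (-54 + 53) - 16 = -1 - 16 = -17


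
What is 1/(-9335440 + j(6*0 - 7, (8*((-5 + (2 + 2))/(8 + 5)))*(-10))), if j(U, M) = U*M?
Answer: -13/121361280 ≈ -1.0712e-7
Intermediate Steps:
j(U, M) = M*U
1/(-9335440 + j(6*0 - 7, (8*((-5 + (2 + 2))/(8 + 5)))*(-10))) = 1/(-9335440 + ((8*((-5 + (2 + 2))/(8 + 5)))*(-10))*(6*0 - 7)) = 1/(-9335440 + ((8*((-5 + 4)/13))*(-10))*(0 - 7)) = 1/(-9335440 + ((8*(-1*1/13))*(-10))*(-7)) = 1/(-9335440 + ((8*(-1/13))*(-10))*(-7)) = 1/(-9335440 - 8/13*(-10)*(-7)) = 1/(-9335440 + (80/13)*(-7)) = 1/(-9335440 - 560/13) = 1/(-121361280/13) = -13/121361280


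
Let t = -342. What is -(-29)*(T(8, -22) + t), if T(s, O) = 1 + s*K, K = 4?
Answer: -8961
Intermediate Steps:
T(s, O) = 1 + 4*s (T(s, O) = 1 + s*4 = 1 + 4*s)
-(-29)*(T(8, -22) + t) = -(-29)*((1 + 4*8) - 342) = -(-29)*((1 + 32) - 342) = -(-29)*(33 - 342) = -(-29)*(-309) = -1*8961 = -8961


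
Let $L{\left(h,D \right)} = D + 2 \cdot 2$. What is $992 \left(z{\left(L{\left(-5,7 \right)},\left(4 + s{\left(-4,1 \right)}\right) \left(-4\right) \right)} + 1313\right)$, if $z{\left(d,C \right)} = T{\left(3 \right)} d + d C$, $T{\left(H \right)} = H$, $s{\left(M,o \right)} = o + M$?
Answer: $1291584$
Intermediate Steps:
$L{\left(h,D \right)} = 4 + D$ ($L{\left(h,D \right)} = D + 4 = 4 + D$)
$s{\left(M,o \right)} = M + o$
$z{\left(d,C \right)} = 3 d + C d$ ($z{\left(d,C \right)} = 3 d + d C = 3 d + C d$)
$992 \left(z{\left(L{\left(-5,7 \right)},\left(4 + s{\left(-4,1 \right)}\right) \left(-4\right) \right)} + 1313\right) = 992 \left(\left(4 + 7\right) \left(3 + \left(4 + \left(-4 + 1\right)\right) \left(-4\right)\right) + 1313\right) = 992 \left(11 \left(3 + \left(4 - 3\right) \left(-4\right)\right) + 1313\right) = 992 \left(11 \left(3 + 1 \left(-4\right)\right) + 1313\right) = 992 \left(11 \left(3 - 4\right) + 1313\right) = 992 \left(11 \left(-1\right) + 1313\right) = 992 \left(-11 + 1313\right) = 992 \cdot 1302 = 1291584$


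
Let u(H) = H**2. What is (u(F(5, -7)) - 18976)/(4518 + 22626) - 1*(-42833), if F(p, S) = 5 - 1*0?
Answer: 387546667/9048 ≈ 42832.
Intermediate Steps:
F(p, S) = 5 (F(p, S) = 5 + 0 = 5)
(u(F(5, -7)) - 18976)/(4518 + 22626) - 1*(-42833) = (5**2 - 18976)/(4518 + 22626) - 1*(-42833) = (25 - 18976)/27144 + 42833 = -18951*1/27144 + 42833 = -6317/9048 + 42833 = 387546667/9048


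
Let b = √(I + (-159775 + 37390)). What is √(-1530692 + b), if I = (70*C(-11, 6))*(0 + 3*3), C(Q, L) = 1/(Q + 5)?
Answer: √(-1530692 + 3*I*√13610) ≈ 0.14 + 1237.2*I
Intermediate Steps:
C(Q, L) = 1/(5 + Q)
I = -105 (I = (70/(5 - 11))*(0 + 3*3) = (70/(-6))*(0 + 9) = (70*(-⅙))*9 = -35/3*9 = -105)
b = 3*I*√13610 (b = √(-105 + (-159775 + 37390)) = √(-105 - 122385) = √(-122490) = 3*I*√13610 ≈ 349.99*I)
√(-1530692 + b) = √(-1530692 + 3*I*√13610)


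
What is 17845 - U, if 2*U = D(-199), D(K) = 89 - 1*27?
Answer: 17814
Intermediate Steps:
D(K) = 62 (D(K) = 89 - 27 = 62)
U = 31 (U = (½)*62 = 31)
17845 - U = 17845 - 1*31 = 17845 - 31 = 17814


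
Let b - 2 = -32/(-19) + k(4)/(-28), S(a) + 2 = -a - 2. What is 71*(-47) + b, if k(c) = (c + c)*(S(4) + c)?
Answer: -443179/133 ≈ -3332.2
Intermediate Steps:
S(a) = -4 - a (S(a) = -2 + (-a - 2) = -2 + (-2 - a) = -4 - a)
k(c) = 2*c*(-8 + c) (k(c) = (c + c)*((-4 - 1*4) + c) = (2*c)*((-4 - 4) + c) = (2*c)*(-8 + c) = 2*c*(-8 + c))
b = 642/133 (b = 2 + (-32/(-19) + (2*4*(-8 + 4))/(-28)) = 2 + (-32*(-1/19) + (2*4*(-4))*(-1/28)) = 2 + (32/19 - 32*(-1/28)) = 2 + (32/19 + 8/7) = 2 + 376/133 = 642/133 ≈ 4.8271)
71*(-47) + b = 71*(-47) + 642/133 = -3337 + 642/133 = -443179/133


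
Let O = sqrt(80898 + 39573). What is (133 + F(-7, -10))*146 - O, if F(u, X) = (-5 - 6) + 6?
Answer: 18688 - sqrt(120471) ≈ 18341.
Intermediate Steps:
F(u, X) = -5 (F(u, X) = -11 + 6 = -5)
O = sqrt(120471) ≈ 347.09
(133 + F(-7, -10))*146 - O = (133 - 5)*146 - sqrt(120471) = 128*146 - sqrt(120471) = 18688 - sqrt(120471)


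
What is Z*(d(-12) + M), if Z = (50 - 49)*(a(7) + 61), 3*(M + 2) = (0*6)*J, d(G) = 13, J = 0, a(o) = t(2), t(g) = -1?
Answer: 660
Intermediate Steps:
a(o) = -1
M = -2 (M = -2 + ((0*6)*0)/3 = -2 + (0*0)/3 = -2 + (⅓)*0 = -2 + 0 = -2)
Z = 60 (Z = (50 - 49)*(-1 + 61) = 1*60 = 60)
Z*(d(-12) + M) = 60*(13 - 2) = 60*11 = 660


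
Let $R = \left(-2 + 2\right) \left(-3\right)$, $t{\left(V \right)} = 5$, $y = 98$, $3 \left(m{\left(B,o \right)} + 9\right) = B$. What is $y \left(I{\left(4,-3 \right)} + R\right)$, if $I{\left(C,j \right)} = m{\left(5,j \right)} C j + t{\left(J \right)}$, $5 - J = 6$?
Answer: $9114$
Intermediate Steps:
$J = -1$ ($J = 5 - 6 = -1$)
$m{\left(B,o \right)} = -9 + \frac{B}{3}$
$I{\left(C,j \right)} = 5 - \frac{22 C j}{3}$ ($I{\left(C,j \right)} = \left(-9 + \frac{1}{3} \cdot 5\right) C j + 5 = \left(-9 + \frac{5}{3}\right) C j + 5 = - \frac{22 C}{3} j + 5 = - \frac{22 C j}{3} + 5 = 5 - \frac{22 C j}{3}$)
$R = 0$ ($R = 0 \left(-3\right) = 0$)
$y \left(I{\left(4,-3 \right)} + R\right) = 98 \left(\left(5 - \frac{88}{3} \left(-3\right)\right) + 0\right) = 98 \left(\left(5 + 88\right) + 0\right) = 98 \left(93 + 0\right) = 98 \cdot 93 = 9114$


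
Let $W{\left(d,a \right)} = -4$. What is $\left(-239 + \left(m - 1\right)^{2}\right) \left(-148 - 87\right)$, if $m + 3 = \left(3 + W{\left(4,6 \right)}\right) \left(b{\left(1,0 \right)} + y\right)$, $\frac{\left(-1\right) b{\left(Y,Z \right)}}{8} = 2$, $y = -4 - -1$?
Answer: $3290$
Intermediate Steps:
$y = -3$ ($y = -4 + 1 = -3$)
$b{\left(Y,Z \right)} = -16$ ($b{\left(Y,Z \right)} = \left(-8\right) 2 = -16$)
$m = 16$ ($m = -3 + \left(3 - 4\right) \left(-16 - 3\right) = -3 - -19 = -3 + 19 = 16$)
$\left(-239 + \left(m - 1\right)^{2}\right) \left(-148 - 87\right) = \left(-239 + \left(16 - 1\right)^{2}\right) \left(-148 - 87\right) = \left(-239 + 15^{2}\right) \left(-235\right) = \left(-239 + 225\right) \left(-235\right) = \left(-14\right) \left(-235\right) = 3290$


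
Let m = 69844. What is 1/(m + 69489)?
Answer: 1/139333 ≈ 7.1770e-6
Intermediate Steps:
1/(m + 69489) = 1/(69844 + 69489) = 1/139333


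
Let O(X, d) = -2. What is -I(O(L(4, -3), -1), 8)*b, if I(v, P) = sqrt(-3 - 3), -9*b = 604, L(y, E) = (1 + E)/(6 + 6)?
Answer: 604*I*sqrt(6)/9 ≈ 164.39*I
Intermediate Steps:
L(y, E) = 1/12 + E/12 (L(y, E) = (1 + E)/12 = (1 + E)*(1/12) = 1/12 + E/12)
b = -604/9 (b = -1/9*604 = -604/9 ≈ -67.111)
I(v, P) = I*sqrt(6) (I(v, P) = sqrt(-6) = I*sqrt(6))
-I(O(L(4, -3), -1), 8)*b = -I*sqrt(6)*(-604)/9 = -(-604)*I*sqrt(6)/9 = 604*I*sqrt(6)/9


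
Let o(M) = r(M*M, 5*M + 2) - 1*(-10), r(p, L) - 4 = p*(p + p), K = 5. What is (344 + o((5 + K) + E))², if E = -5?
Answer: 2585664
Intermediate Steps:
r(p, L) = 4 + 2*p² (r(p, L) = 4 + p*(p + p) = 4 + p*(2*p) = 4 + 2*p²)
o(M) = 14 + 2*M⁴ (o(M) = (4 + 2*(M*M)²) - 1*(-10) = (4 + 2*(M²)²) + 10 = (4 + 2*M⁴) + 10 = 14 + 2*M⁴)
(344 + o((5 + K) + E))² = (344 + (14 + 2*((5 + 5) - 5)⁴))² = (344 + (14 + 2*(10 - 5)⁴))² = (344 + (14 + 2*5⁴))² = (344 + (14 + 2*625))² = (344 + (14 + 1250))² = (344 + 1264)² = 1608² = 2585664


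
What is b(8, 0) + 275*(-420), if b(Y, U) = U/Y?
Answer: -115500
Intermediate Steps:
b(8, 0) + 275*(-420) = 0/8 + 275*(-420) = 0*(⅛) - 115500 = 0 - 115500 = -115500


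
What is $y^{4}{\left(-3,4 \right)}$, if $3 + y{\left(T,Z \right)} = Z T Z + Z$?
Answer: $4879681$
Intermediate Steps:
$y{\left(T,Z \right)} = -3 + Z + T Z^{2}$ ($y{\left(T,Z \right)} = -3 + \left(Z T Z + Z\right) = -3 + \left(T Z Z + Z\right) = -3 + \left(T Z^{2} + Z\right) = -3 + \left(Z + T Z^{2}\right) = -3 + Z + T Z^{2}$)
$y^{4}{\left(-3,4 \right)} = \left(-3 + 4 - 3 \cdot 4^{2}\right)^{4} = \left(-3 + 4 - 48\right)^{4} = \left(-47\right)^{4} = 4879681$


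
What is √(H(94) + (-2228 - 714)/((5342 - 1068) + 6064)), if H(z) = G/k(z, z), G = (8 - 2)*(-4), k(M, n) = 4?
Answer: I*√167914965/5169 ≈ 2.5069*I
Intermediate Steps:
G = -24 (G = 6*(-4) = -24)
H(z) = -6 (H(z) = -24/4 = -24*¼ = -6)
√(H(94) + (-2228 - 714)/((5342 - 1068) + 6064)) = √(-6 + (-2228 - 714)/((5342 - 1068) + 6064)) = √(-6 - 2942/(4274 + 6064)) = √(-6 - 2942/10338) = √(-6 - 2942*1/10338) = √(-6 - 1471/5169) = √(-32485/5169) = I*√167914965/5169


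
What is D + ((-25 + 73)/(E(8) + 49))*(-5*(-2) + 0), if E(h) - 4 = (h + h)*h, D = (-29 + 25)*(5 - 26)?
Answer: 15684/181 ≈ 86.652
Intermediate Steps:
D = 84 (D = -4*(-21) = 84)
E(h) = 4 + 2*h² (E(h) = 4 + (h + h)*h = 4 + (2*h)*h = 4 + 2*h²)
D + ((-25 + 73)/(E(8) + 49))*(-5*(-2) + 0) = 84 + ((-25 + 73)/((4 + 2*8²) + 49))*(-5*(-2) + 0) = 84 + (48/((4 + 2*64) + 49))*(10 + 0) = 84 + (48/((4 + 128) + 49))*10 = 84 + (48/(132 + 49))*10 = 84 + (48/181)*10 = 84 + 480/181 = 15684/181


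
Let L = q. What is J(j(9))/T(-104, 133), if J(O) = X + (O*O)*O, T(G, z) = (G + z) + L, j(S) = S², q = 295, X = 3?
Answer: 44287/27 ≈ 1640.3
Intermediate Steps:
L = 295
T(G, z) = 295 + G + z (T(G, z) = (G + z) + 295 = 295 + G + z)
J(O) = 3 + O³ (J(O) = 3 + (O*O)*O = 3 + O²*O = 3 + O³)
J(j(9))/T(-104, 133) = (3 + (9²)³)/(295 - 104 + 133) = (3 + 81³)/324 = (3 + 531441)*(1/324) = 531444*(1/324) = 44287/27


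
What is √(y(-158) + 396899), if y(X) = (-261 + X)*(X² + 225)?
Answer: 6*I*√282147 ≈ 3187.1*I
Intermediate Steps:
y(X) = (-261 + X)*(225 + X²)
√(y(-158) + 396899) = √((-58725 + (-158)³ - 261*(-158)² + 225*(-158)) + 396899) = √((-58725 - 3944312 - 261*24964 - 35550) + 396899) = √((-58725 - 3944312 - 6515604 - 35550) + 396899) = √(-10554191 + 396899) = √(-10157292) = 6*I*√282147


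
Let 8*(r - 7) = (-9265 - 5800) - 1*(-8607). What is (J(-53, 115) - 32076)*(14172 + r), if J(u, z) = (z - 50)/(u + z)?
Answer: -106366762089/248 ≈ -4.2890e+8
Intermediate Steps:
J(u, z) = (-50 + z)/(u + z)
r = -3201/4 (r = 7 + ((-9265 - 5800) - 1*(-8607))/8 = 7 + (-15065 + 8607)/8 = 7 + (⅛)*(-6458) = 7 - 3229/4 = -3201/4 ≈ -800.25)
(J(-53, 115) - 32076)*(14172 + r) = ((-50 + 115)/(-53 + 115) - 32076)*(14172 - 3201/4) = (65/62 - 32076)*(53487/4) = -1988647/62*53487/4 = -106366762089/248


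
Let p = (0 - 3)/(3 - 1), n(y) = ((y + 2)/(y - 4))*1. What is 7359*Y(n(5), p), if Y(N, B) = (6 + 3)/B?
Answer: -44154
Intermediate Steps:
n(y) = (2 + y)/(-4 + y) (n(y) = ((2 + y)/(-4 + y))*1 = (2 + y)/(-4 + y))
p = -3/2 ≈ -1.5000
Y(N, B) = 9/B
7359*Y(n(5), p) = 7359*(9/(-3/2)) = 7359*(9*(-⅔)) = 7359*(-6) = -44154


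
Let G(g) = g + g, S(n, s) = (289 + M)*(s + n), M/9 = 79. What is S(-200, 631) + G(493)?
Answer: 431986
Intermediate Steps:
M = 711 (M = 9*79 = 711)
S(n, s) = 1000*n + 1000*s (S(n, s) = (289 + 711)*(s + n) = 1000*(n + s) = 1000*n + 1000*s)
G(g) = 2*g
S(-200, 631) + G(493) = (1000*(-200) + 1000*631) + 2*493 = (-200000 + 631000) + 986 = 431000 + 986 = 431986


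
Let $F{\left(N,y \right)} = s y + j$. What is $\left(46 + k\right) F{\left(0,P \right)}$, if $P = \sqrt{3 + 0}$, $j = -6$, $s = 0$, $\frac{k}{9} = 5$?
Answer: $-546$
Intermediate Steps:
$k = 45$ ($k = 9 \cdot 5 = 45$)
$P = \sqrt{3} \approx 1.732$
$F{\left(N,y \right)} = -6$ ($F{\left(N,y \right)} = 0 y - 6 = 0 - 6 = -6$)
$\left(46 + k\right) F{\left(0,P \right)} = \left(46 + 45\right) \left(-6\right) = 91 \left(-6\right) = -546$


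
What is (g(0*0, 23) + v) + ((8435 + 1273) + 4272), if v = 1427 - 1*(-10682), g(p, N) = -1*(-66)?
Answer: 26155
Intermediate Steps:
g(p, N) = 66
v = 12109 (v = 1427 + 10682 = 12109)
(g(0*0, 23) + v) + ((8435 + 1273) + 4272) = (66 + 12109) + ((8435 + 1273) + 4272) = 12175 + (9708 + 4272) = 12175 + 13980 = 26155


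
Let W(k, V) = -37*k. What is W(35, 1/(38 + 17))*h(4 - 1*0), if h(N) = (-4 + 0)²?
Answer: -20720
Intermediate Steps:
h(N) = 16 (h(N) = (-4)² = 16)
W(35, 1/(38 + 17))*h(4 - 1*0) = -37*35*16 = -1295*16 = -20720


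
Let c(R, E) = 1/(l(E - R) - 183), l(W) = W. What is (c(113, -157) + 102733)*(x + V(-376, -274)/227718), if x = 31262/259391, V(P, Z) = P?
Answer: 14852806498294400/1216263812787 ≈ 12212.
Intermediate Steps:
c(R, E) = 1/(-183 + E - R) (c(R, E) = 1/((E - R) - 183) = 1/(-183 + E - R))
x = 2842/23581 (x = 31262*(1/259391) = 2842/23581 ≈ 0.12052)
(c(113, -157) + 102733)*(x + V(-376, -274)/227718) = (1/(-183 - 157 - 1*113) + 102733)*(2842/23581 - 376/227718) = (1/(-183 - 157 - 113) + 102733)*(2842/23581 - 376*1/227718) = (1/(-453) + 102733)*(2842/23581 - 188/113859) = (-1/453 + 102733)*(319154050/2684909079) = (46538048/453)*(319154050/2684909079) = 14852806498294400/1216263812787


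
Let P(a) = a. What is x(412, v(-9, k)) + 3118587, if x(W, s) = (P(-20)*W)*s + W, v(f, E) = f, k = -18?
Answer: 3193159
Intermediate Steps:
x(W, s) = W - 20*W*s (x(W, s) = (-20*W)*s + W = -20*W*s + W = W - 20*W*s)
x(412, v(-9, k)) + 3118587 = 412*(1 - 20*(-9)) + 3118587 = 412*(1 + 180) + 3118587 = 412*181 + 3118587 = 74572 + 3118587 = 3193159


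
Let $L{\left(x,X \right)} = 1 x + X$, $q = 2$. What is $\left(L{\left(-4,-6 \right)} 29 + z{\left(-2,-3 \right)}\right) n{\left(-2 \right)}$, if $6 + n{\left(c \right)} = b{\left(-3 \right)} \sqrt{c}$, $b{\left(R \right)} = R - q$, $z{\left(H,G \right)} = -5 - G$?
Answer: $1752 + 1460 i \sqrt{2} \approx 1752.0 + 2064.8 i$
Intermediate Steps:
$b{\left(R \right)} = -2 + R$ ($b{\left(R \right)} = R - 2 = -2 + R$)
$n{\left(c \right)} = -6 - 5 \sqrt{c}$ ($n{\left(c \right)} = -6 + \left(-2 - 3\right) \sqrt{c} = -6 - 5 \sqrt{c}$)
$L{\left(x,X \right)} = X + x$ ($L{\left(x,X \right)} = x + X = X + x$)
$\left(L{\left(-4,-6 \right)} 29 + z{\left(-2,-3 \right)}\right) n{\left(-2 \right)} = \left(\left(-6 - 4\right) 29 - 2\right) \left(-6 - 5 \sqrt{-2}\right) = \left(\left(-10\right) 29 + \left(-5 + 3\right)\right) \left(-6 - 5 i \sqrt{2}\right) = \left(-290 - 2\right) \left(-6 - 5 i \sqrt{2}\right) = - 292 \left(-6 - 5 i \sqrt{2}\right) = 1752 + 1460 i \sqrt{2}$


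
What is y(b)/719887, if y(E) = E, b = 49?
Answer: 7/102841 ≈ 6.8066e-5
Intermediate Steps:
y(b)/719887 = 49/719887 = 49*(1/719887) = 7/102841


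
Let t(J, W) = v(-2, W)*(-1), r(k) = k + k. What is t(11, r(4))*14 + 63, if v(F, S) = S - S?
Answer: 63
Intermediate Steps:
v(F, S) = 0
r(k) = 2*k
t(J, W) = 0 (t(J, W) = 0*(-1) = 0)
t(11, r(4))*14 + 63 = 0*14 + 63 = 0 + 63 = 63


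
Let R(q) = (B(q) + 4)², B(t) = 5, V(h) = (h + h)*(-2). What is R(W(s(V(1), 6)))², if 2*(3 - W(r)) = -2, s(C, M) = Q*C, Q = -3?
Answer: 6561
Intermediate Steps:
V(h) = -4*h (V(h) = (2*h)*(-2) = -4*h)
s(C, M) = -3*C
W(r) = 4 (W(r) = 3 - ½*(-2) = 3 + 1 = 4)
R(q) = 81 (R(q) = (5 + 4)² = 9² = 81)
R(W(s(V(1), 6)))² = 81² = 6561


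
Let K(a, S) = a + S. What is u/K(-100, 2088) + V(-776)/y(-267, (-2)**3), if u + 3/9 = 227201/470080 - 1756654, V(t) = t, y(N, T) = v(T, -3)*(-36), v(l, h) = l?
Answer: -573428666387/646974720 ≈ -886.32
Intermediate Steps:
y(N, T) = -36*T (y(N, T) = T*(-36) = -36*T)
K(a, S) = S + a
u = -190561809649/108480 (u = -1/3 + (227201/470080 - 1756654) = -1/3 + (227201*(1/470080) - 1756654) = -1/3 + (17477/36160 - 1756654) = -1/3 - 63520591163/36160 = -190561809649/108480 ≈ -1.7567e+6)
u/K(-100, 2088) + V(-776)/y(-267, (-2)**3) = -190561809649/(108480*(2088 - 100)) - 776/((-36*(-2)**3)) = -190561809649/108480/1988 - 776/((-36*(-8))) = -190561809649/108480*1/1988 - 776/288 = -190561809649/215658240 - 776*1/288 = -190561809649/215658240 - 97/36 = -573428666387/646974720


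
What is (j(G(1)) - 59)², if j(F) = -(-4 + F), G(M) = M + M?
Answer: 3249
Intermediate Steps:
G(M) = 2*M
j(F) = 4 - F
(j(G(1)) - 59)² = ((4 - 2) - 59)² = (2 - 59)² = (-57)² = 3249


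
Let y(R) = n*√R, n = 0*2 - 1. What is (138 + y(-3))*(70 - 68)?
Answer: 276 - 2*I*√3 ≈ 276.0 - 3.4641*I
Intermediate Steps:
n = -1 (n = 0 - 1 = -1)
y(R) = -√R
(138 + y(-3))*(70 - 68) = (138 - √(-3))*(70 - 68) = (138 - I*√3)*2 = 276 - 2*I*√3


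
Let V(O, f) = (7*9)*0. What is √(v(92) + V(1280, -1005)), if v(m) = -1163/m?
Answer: I*√26749/46 ≈ 3.5555*I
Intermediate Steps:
V(O, f) = 0 (V(O, f) = 63*0 = 0)
√(v(92) + V(1280, -1005)) = √(-1163/92 + 0) = √(-1163/92) = I*√26749/46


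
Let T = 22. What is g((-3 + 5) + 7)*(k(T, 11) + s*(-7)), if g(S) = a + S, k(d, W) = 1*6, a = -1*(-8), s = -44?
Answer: 5338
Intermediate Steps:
a = 8
k(d, W) = 6
g(S) = 8 + S
g((-3 + 5) + 7)*(k(T, 11) + s*(-7)) = (8 + ((-3 + 5) + 7))*(6 - 44*(-7)) = (8 + (2 + 7))*(6 + 308) = (8 + 9)*314 = 17*314 = 5338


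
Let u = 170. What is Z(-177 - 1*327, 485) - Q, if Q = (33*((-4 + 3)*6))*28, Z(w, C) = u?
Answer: 5714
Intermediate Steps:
Z(w, C) = 170
Q = -5544 (Q = (33*(-1*6))*28 = (33*(-6))*28 = -198*28 = -5544)
Z(-177 - 1*327, 485) - Q = 170 - 1*(-5544) = 170 + 5544 = 5714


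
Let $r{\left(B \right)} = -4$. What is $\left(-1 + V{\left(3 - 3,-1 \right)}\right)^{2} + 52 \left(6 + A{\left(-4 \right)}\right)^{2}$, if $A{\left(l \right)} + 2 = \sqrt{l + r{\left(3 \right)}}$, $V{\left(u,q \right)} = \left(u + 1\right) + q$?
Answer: $417 + 832 i \sqrt{2} \approx 417.0 + 1176.6 i$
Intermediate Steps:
$V{\left(u,q \right)} = 1 + q + u$ ($V{\left(u,q \right)} = \left(1 + u\right) + q = 1 + q + u$)
$A{\left(l \right)} = -2 + \sqrt{-4 + l}$ ($A{\left(l \right)} = -2 + \sqrt{l - 4} = -2 + \sqrt{-4 + l}$)
$\left(-1 + V{\left(3 - 3,-1 \right)}\right)^{2} + 52 \left(6 + A{\left(-4 \right)}\right)^{2} = \left(-1 + \left(1 - 1 + \left(3 - 3\right)\right)\right)^{2} + 52 \left(6 - \left(2 - \sqrt{-4 - 4}\right)\right)^{2} = \left(-1 + \left(1 - 1 + \left(3 - 3\right)\right)\right)^{2} + 52 \left(6 - \left(2 - \sqrt{-8}\right)\right)^{2} = \left(-1 + \left(1 - 1 + 0\right)\right)^{2} + 52 \left(6 - \left(2 - 2 i \sqrt{2}\right)\right)^{2} = \left(-1 + 0\right)^{2} + 52 \left(4 + 2 i \sqrt{2}\right)^{2} = \left(-1\right)^{2} + 52 \left(4 + 2 i \sqrt{2}\right)^{2} = 1 + 52 \left(4 + 2 i \sqrt{2}\right)^{2}$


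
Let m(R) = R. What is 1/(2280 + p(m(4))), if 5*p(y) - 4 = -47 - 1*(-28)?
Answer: 1/2277 ≈ 0.00043917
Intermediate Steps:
p(y) = -3 (p(y) = 4/5 + (-47 - 1*(-28))/5 = 4/5 + (-47 + 28)/5 = 4/5 + (1/5)*(-19) = 4/5 - 19/5 = -3)
1/(2280 + p(m(4))) = 1/(2280 - 3) = 1/2277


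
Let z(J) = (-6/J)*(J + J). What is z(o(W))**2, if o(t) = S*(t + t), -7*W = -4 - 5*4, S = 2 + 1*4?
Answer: 144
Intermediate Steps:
S = 6 (S = 2 + 4 = 6)
W = 24/7 (W = -(-4 - 5*4)/7 = -(-4 - 20)/7 = -1/7*(-24) = 24/7 ≈ 3.4286)
o(t) = 12*t (o(t) = 6*(t + t) = 6*(2*t) = 12*t)
z(J) = -12 (z(J) = (-6/J)*(2*J) = -12)
z(o(W))**2 = (-12)**2 = 144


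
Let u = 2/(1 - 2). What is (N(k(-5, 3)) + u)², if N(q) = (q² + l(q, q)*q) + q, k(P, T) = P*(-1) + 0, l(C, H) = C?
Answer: 2809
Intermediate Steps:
k(P, T) = -P (k(P, T) = -P + 0 = -P)
N(q) = q + 2*q² (N(q) = (q² + q*q) + q = (q² + q²) + q = 2*q² + q = q + 2*q²)
u = -2 (u = 2/(-1) = -1*2 = -2)
(N(k(-5, 3)) + u)² = ((-1*(-5))*(1 + 2*(-1*(-5))) - 2)² = (5*(1 + 2*5) - 2)² = (5*(1 + 10) - 2)² = (5*11 - 2)² = (55 - 2)² = 53² = 2809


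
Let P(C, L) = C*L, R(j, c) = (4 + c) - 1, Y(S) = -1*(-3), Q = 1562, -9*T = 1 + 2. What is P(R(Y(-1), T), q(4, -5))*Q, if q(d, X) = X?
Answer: -62480/3 ≈ -20827.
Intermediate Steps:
T = -⅓ (T = -(1 + 2)/9 = -⅑*3 = -⅓ ≈ -0.33333)
Y(S) = 3
R(j, c) = 3 + c
P(R(Y(-1), T), q(4, -5))*Q = ((3 - ⅓)*(-5))*1562 = ((8/3)*(-5))*1562 = -40/3*1562 = -62480/3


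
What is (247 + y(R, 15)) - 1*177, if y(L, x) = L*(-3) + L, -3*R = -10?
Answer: 190/3 ≈ 63.333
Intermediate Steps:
R = 10/3 (R = -1/3*(-10) = 10/3 ≈ 3.3333)
y(L, x) = -2*L (y(L, x) = -3*L + L = -2*L)
(247 + y(R, 15)) - 1*177 = (247 - 2*10/3) - 1*177 = (247 - 20/3) - 177 = 721/3 - 177 = 190/3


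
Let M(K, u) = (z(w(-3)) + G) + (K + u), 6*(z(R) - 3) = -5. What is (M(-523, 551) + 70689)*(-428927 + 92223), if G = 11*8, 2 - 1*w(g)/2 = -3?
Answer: -71523168736/3 ≈ -2.3841e+10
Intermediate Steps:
w(g) = 10 (w(g) = 4 - 2*(-3) = 4 + 6 = 10)
z(R) = 13/6 (z(R) = 3 + (⅙)*(-5) = 3 - ⅚ = 13/6)
G = 88
M(K, u) = 541/6 + K + u (M(K, u) = (13/6 + 88) + (K + u) = 541/6 + (K + u) = 541/6 + K + u)
(M(-523, 551) + 70689)*(-428927 + 92223) = ((541/6 - 523 + 551) + 70689)*(-428927 + 92223) = (709/6 + 70689)*(-336704) = (424843/6)*(-336704) = -71523168736/3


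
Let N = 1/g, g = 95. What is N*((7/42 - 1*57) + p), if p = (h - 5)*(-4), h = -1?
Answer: -197/570 ≈ -0.34561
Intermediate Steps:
N = 1/95 ≈ 0.010526
p = 24 (p = (-1 - 5)*(-4) = -6*(-4) = 24)
N*((7/42 - 1*57) + p) = ((7/42 - 1*57) + 24)/95 = ((7*(1/42) - 57) + 24)/95 = ((⅙ - 57) + 24)/95 = (-341/6 + 24)/95 = (1/95)*(-197/6) = -197/570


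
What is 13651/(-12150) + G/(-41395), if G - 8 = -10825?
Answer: -86731319/100589850 ≈ -0.86223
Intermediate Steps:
G = -10817 (G = 8 - 10825 = -10817)
13651/(-12150) + G/(-41395) = 13651/(-12150) - 10817/(-41395) = 13651*(-1/12150) - 10817*(-1/41395) = -13651/12150 + 10817/41395 = -86731319/100589850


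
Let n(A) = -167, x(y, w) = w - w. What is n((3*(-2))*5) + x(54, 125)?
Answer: -167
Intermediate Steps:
x(y, w) = 0
n((3*(-2))*5) + x(54, 125) = -167 + 0 = -167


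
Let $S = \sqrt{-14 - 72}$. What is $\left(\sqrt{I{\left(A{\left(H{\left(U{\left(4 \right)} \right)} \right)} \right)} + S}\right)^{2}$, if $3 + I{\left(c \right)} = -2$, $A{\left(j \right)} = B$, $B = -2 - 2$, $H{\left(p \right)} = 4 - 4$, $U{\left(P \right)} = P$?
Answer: $-5 + i \sqrt{86} \approx -5.0 + 9.2736 i$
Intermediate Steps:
$H{\left(p \right)} = 0$
$B = -4$
$A{\left(j \right)} = -4$
$S = i \sqrt{86}$ ($S = \sqrt{-86} = i \sqrt{86} \approx 9.2736 i$)
$I{\left(c \right)} = -5$ ($I{\left(c \right)} = -3 - 2 = -5$)
$\left(\sqrt{I{\left(A{\left(H{\left(U{\left(4 \right)} \right)} \right)} \right)} + S}\right)^{2} = \left(\sqrt{-5 + i \sqrt{86}}\right)^{2} = -5 + i \sqrt{86}$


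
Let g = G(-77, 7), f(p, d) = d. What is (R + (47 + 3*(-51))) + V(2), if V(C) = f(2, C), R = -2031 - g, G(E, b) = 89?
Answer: -2224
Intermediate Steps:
g = 89
R = -2120 (R = -2031 - 1*89 = -2031 - 89 = -2120)
V(C) = C
(R + (47 + 3*(-51))) + V(2) = (-2120 + (47 + 3*(-51))) + 2 = (-2120 + (47 - 153)) + 2 = (-2120 - 106) + 2 = -2226 + 2 = -2224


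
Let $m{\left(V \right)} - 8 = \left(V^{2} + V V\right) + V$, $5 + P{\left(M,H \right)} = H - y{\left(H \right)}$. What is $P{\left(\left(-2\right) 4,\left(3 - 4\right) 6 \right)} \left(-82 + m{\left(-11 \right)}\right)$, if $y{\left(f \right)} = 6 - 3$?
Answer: $-2198$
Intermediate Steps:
$y{\left(f \right)} = 3$ ($y{\left(f \right)} = 6 - 3 = 3$)
$P{\left(M,H \right)} = -8 + H$ ($P{\left(M,H \right)} = -5 + \left(H - 3\right) = -5 + \left(-3 + H\right) = -8 + H$)
$m{\left(V \right)} = 8 + V + 2 V^{2}$ ($m{\left(V \right)} = 8 + \left(\left(V^{2} + V V\right) + V\right) = 8 + \left(\left(V^{2} + V^{2}\right) + V\right) = 8 + \left(2 V^{2} + V\right) = 8 + \left(V + 2 V^{2}\right) = 8 + V + 2 V^{2}$)
$P{\left(\left(-2\right) 4,\left(3 - 4\right) 6 \right)} \left(-82 + m{\left(-11 \right)}\right) = \left(-8 + \left(3 - 4\right) 6\right) \left(-82 + \left(8 - 11 + 2 \left(-11\right)^{2}\right)\right) = \left(-8 - 6\right) \left(-82 + \left(8 - 11 + 2 \cdot 121\right)\right) = \left(-8 - 6\right) \left(-82 + \left(8 - 11 + 242\right)\right) = - 14 \left(-82 + 239\right) = \left(-14\right) 157 = -2198$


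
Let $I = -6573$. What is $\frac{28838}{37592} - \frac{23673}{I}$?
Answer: $\frac{179911265}{41182036} \approx 4.3687$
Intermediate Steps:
$\frac{28838}{37592} - \frac{23673}{I} = \frac{28838}{37592} - \frac{23673}{-6573} = 28838 \cdot \frac{1}{37592} - - \frac{7891}{2191} = \frac{14419}{18796} + \frac{7891}{2191} = \frac{179911265}{41182036}$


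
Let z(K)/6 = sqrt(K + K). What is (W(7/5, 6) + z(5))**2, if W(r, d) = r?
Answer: 9049/25 + 84*sqrt(10)/5 ≈ 415.09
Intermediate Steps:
z(K) = 6*sqrt(2)*sqrt(K) (z(K) = 6*sqrt(K + K) = 6*sqrt(2*K) = 6*(sqrt(2)*sqrt(K)) = 6*sqrt(2)*sqrt(K))
(W(7/5, 6) + z(5))**2 = (7/5 + 6*sqrt(2)*sqrt(5))**2 = (7*(1/5) + 6*sqrt(10))**2 = (7/5 + 6*sqrt(10))**2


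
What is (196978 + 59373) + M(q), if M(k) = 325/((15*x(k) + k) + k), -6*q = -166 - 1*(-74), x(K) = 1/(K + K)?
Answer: 2204451949/8599 ≈ 2.5636e+5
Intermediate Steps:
x(K) = 1/(2*K)
q = 46/3 (q = -(-166 - 1*(-74))/6 = -(-166 + 74)/6 = -1/6*(-92) = 46/3 ≈ 15.333)
M(k) = 325/(2*k + 15/(2*k)) (M(k) = 325/((15*(1/(2*k)) + k) + k) = 325/((15/(2*k) + k) + k) = 325/((k + 15/(2*k)) + k) = 325/(2*k + 15/(2*k)))
(196978 + 59373) + M(q) = (196978 + 59373) + 650*(46/3)/(15 + 4*(46/3)**2) = 256351 + 650*(46/3)/(15 + 4*(2116/9)) = 256351 + 650*(46/3)/(15 + 8464/9) = 256351 + 650*(46/3)/(8599/9) = 256351 + 650*(46/3)*(9/8599) = 256351 + 89700/8599 = 2204451949/8599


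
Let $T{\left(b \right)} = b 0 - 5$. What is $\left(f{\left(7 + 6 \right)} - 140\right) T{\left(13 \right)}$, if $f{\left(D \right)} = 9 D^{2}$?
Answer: $-6905$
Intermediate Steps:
$T{\left(b \right)} = -5$ ($T{\left(b \right)} = 0 - 5 = -5$)
$\left(f{\left(7 + 6 \right)} - 140\right) T{\left(13 \right)} = \left(9 \left(7 + 6\right)^{2} - 140\right) \left(-5\right) = \left(9 \cdot 13^{2} - 140\right) \left(-5\right) = \left(9 \cdot 169 - 140\right) \left(-5\right) = \left(1521 - 140\right) \left(-5\right) = 1381 \left(-5\right) = -6905$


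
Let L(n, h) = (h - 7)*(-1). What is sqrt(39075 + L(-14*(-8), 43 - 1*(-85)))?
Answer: sqrt(38954) ≈ 197.37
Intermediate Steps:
L(n, h) = 7 - h (L(n, h) = (-7 + h)*(-1) = 7 - h)
sqrt(39075 + L(-14*(-8), 43 - 1*(-85))) = sqrt(39075 + (7 - (43 - 1*(-85)))) = sqrt(39075 + (7 - (43 + 85))) = sqrt(39075 + (7 - 1*128)) = sqrt(39075 + (7 - 128)) = sqrt(39075 - 121) = sqrt(38954)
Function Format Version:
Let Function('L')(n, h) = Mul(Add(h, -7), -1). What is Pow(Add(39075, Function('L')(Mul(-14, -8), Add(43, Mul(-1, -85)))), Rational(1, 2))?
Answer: Pow(38954, Rational(1, 2)) ≈ 197.37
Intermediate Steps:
Function('L')(n, h) = Add(7, Mul(-1, h)) (Function('L')(n, h) = Mul(Add(-7, h), -1) = Add(7, Mul(-1, h)))
Pow(Add(39075, Function('L')(Mul(-14, -8), Add(43, Mul(-1, -85)))), Rational(1, 2)) = Pow(Add(39075, Add(7, Mul(-1, Add(43, Mul(-1, -85))))), Rational(1, 2)) = Pow(Add(39075, Add(7, Mul(-1, Add(43, 85)))), Rational(1, 2)) = Pow(Add(39075, Add(7, Mul(-1, 128))), Rational(1, 2)) = Pow(Add(39075, Add(7, -128)), Rational(1, 2)) = Pow(Add(39075, -121), Rational(1, 2)) = Pow(38954, Rational(1, 2))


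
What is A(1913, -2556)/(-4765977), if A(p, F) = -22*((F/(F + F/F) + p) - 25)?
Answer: 106180712/12177071235 ≈ 0.0087197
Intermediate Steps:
A(p, F) = 550 - 22*p - 22*F/(1 + F) (A(p, F) = -22*((F/(F + 1) + p) - 25) = -22*((F/(1 + F) + p) - 25) = -22*((p + F/(1 + F)) - 25) = -22*(-25 + p + F/(1 + F)) = 550 - 22*p - 22*F/(1 + F))
A(1913, -2556)/(-4765977) = (22*(25 - 1*1913 + 24*(-2556) - 1*(-2556)*1913)/(1 - 2556))/(-4765977) = (22*(25 - 1913 - 61344 + 4889628)/(-2555))*(-1/4765977) = (22*(-1/2555)*4826396)*(-1/4765977) = -106180712/2555*(-1/4765977) = 106180712/12177071235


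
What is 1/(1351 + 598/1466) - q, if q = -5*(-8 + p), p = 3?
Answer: -24763817/990582 ≈ -24.999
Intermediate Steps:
q = 25 (q = -5*(-8 + 3) = -5*(-5) = 25)
1/(1351 + 598/1466) - q = 1/(1351 + 598/1466) - 1*25 = 1/(1351 + 598*(1/1466)) - 25 = 1/(1351 + 299/733) - 25 = 1/(990582/733) - 25 = 733/990582 - 25 = -24763817/990582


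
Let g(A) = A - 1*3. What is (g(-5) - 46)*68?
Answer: -3672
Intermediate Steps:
g(A) = -3 + A (g(A) = A - 3 = -3 + A)
(g(-5) - 46)*68 = ((-3 - 5) - 46)*68 = (-8 - 46)*68 = -54*68 = -3672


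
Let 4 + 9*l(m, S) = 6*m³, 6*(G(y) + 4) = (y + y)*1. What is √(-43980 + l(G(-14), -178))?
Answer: 16*I*√14053/9 ≈ 210.75*I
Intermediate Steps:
G(y) = -4 + y/3 (G(y) = -4 + ((y + y)*1)/6 = -4 + ((2*y)*1)/6 = -4 + (2*y)/6 = -4 + y/3)
l(m, S) = -4/9 + 2*m³/3 (l(m, S) = -4/9 + (6*m³)/9 = -4/9 + 2*m³/3)
√(-43980 + l(G(-14), -178)) = √(-43980 + (-4/9 + 2*(-4 + (⅓)*(-14))³/3)) = √(-43980 + (-4/9 + 2*(-4 - 14/3)³/3)) = √(-43980 + (-4/9 + 2*(-26/3)³/3)) = √(-43980 + (-4/9 + (⅔)*(-17576/27))) = √(-43980 + (-4/9 - 35152/81)) = √(-43980 - 35188/81) = √(-3597568/81) = 16*I*√14053/9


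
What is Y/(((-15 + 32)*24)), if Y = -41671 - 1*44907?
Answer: -43289/204 ≈ -212.20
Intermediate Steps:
Y = -86578 (Y = -41671 - 44907 = -86578)
Y/(((-15 + 32)*24)) = -86578*1/(24*(-15 + 32)) = -86578/(17*24) = -86578/408 = -86578*1/408 = -43289/204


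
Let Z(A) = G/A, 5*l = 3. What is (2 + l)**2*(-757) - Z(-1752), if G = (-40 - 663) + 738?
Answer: -224137741/43800 ≈ -5117.3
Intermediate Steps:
l = 3/5 (l = (1/5)*3 = 3/5 ≈ 0.60000)
G = 35 (G = -703 + 738 = 35)
Z(A) = 35/A
(2 + l)**2*(-757) - Z(-1752) = (2 + 3/5)**2*(-757) - 35/(-1752) = (13/5)**2*(-757) - 35*(-1)/1752 = (169/25)*(-757) - 1*(-35/1752) = -127933/25 + 35/1752 = -224137741/43800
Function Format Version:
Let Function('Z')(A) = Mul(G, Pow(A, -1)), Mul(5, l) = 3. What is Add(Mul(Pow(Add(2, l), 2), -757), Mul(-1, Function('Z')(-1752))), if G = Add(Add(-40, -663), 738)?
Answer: Rational(-224137741, 43800) ≈ -5117.3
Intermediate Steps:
l = Rational(3, 5) (l = Mul(Rational(1, 5), 3) = Rational(3, 5) ≈ 0.60000)
G = 35 (G = Add(-703, 738) = 35)
Function('Z')(A) = Mul(35, Pow(A, -1))
Add(Mul(Pow(Add(2, l), 2), -757), Mul(-1, Function('Z')(-1752))) = Add(Mul(Pow(Add(2, Rational(3, 5)), 2), -757), Mul(-1, Mul(35, Pow(-1752, -1)))) = Add(Mul(Pow(Rational(13, 5), 2), -757), Mul(-1, Mul(35, Rational(-1, 1752)))) = Add(Mul(Rational(169, 25), -757), Mul(-1, Rational(-35, 1752))) = Add(Rational(-127933, 25), Rational(35, 1752)) = Rational(-224137741, 43800)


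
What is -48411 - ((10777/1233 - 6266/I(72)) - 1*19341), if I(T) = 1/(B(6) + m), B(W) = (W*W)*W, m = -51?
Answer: 1238932283/1233 ≈ 1.0048e+6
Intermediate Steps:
B(W) = W**3 (B(W) = W**2*W = W**3)
I(T) = 1/165 (I(T) = 1/(6**3 - 51) = 1/(216 - 51) = 1/165)
-48411 - ((10777/1233 - 6266/I(72)) - 1*19341) = -48411 - ((10777/1233 - 6266/1/165) - 1*19341) = -48411 - ((10777*(1/1233) - 6266*165) - 19341) = -48411 - ((10777/1233 - 1033890) - 19341) = -48411 - (-1274775593/1233 - 19341) = -48411 - 1*(-1298623046/1233) = -48411 + 1298623046/1233 = 1238932283/1233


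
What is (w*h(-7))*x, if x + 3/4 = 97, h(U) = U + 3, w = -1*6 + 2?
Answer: 1540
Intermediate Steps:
w = -4 (w = -6 + 2 = -4)
h(U) = 3 + U
x = 385/4 (x = -3/4 + 97 = 385/4 ≈ 96.250)
(w*h(-7))*x = -4*(3 - 7)*(385/4) = -4*(-4)*(385/4) = 16*(385/4) = 1540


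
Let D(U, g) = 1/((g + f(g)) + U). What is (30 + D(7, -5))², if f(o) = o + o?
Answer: 57121/64 ≈ 892.52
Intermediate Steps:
f(o) = 2*o
D(U, g) = 1/(U + 3*g) (D(U, g) = 1/((g + 2*g) + U) = 1/(3*g + U) = 1/(U + 3*g))
(30 + D(7, -5))² = (30 + 1/(7 + 3*(-5)))² = (30 + 1/(7 - 15))² = (30 + 1/(-8))² = (30 - ⅛)² = (239/8)² = 57121/64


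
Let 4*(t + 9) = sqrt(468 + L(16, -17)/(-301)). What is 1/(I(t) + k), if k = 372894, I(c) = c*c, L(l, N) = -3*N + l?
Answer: 8651406539216/3227011067543709217 + 346752*sqrt(42381101)/3227011067543709217 ≈ 2.6816e-6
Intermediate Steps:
L(l, N) = l - 3*N
t = -9 + sqrt(42381101)/1204 (t = -9 + sqrt(468 + (16 - 3*(-17))/(-301))/4 = -9 + sqrt(468 + (16 + 51)*(-1/301))/4 = -9 + sqrt(468 + 67*(-1/301))/4 = -9 + sqrt(468 - 67/301)/4 = -9 + sqrt(140801/301)/4 = -9 + (sqrt(42381101)/301)/4 = -9 + sqrt(42381101)/1204 ≈ -3.5930)
I(c) = c**2
1/(I(t) + k) = 1/((-9 + sqrt(42381101)/1204)**2 + 372894) = 1/(372894 + (-9 + sqrt(42381101)/1204)**2)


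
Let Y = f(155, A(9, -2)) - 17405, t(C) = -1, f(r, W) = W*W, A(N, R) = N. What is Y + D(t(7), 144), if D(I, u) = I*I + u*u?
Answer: 3413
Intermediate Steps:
f(r, W) = W²
D(I, u) = I² + u²
Y = -17324 (Y = 9² - 17405 = 81 - 17405 = -17324)
Y + D(t(7), 144) = -17324 + ((-1)² + 144²) = -17324 + (1 + 20736) = -17324 + 20737 = 3413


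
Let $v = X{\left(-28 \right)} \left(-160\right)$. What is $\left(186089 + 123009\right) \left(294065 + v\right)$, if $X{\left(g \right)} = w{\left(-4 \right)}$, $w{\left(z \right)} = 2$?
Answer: $90795992010$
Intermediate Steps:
$X{\left(g \right)} = 2$
$v = -320$ ($v = 2 \left(-160\right) = -320$)
$\left(186089 + 123009\right) \left(294065 + v\right) = \left(186089 + 123009\right) \left(294065 - 320\right) = 309098 \cdot 293745 = 90795992010$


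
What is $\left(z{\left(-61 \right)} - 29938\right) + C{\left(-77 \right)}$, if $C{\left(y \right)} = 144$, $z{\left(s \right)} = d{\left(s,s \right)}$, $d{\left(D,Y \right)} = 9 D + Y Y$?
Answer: $-26622$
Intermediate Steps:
$d{\left(D,Y \right)} = Y^{2} + 9 D$ ($d{\left(D,Y \right)} = 9 D + Y^{2} = Y^{2} + 9 D$)
$z{\left(s \right)} = s^{2} + 9 s$
$\left(z{\left(-61 \right)} - 29938\right) + C{\left(-77 \right)} = \left(- 61 \left(9 - 61\right) - 29938\right) + 144 = \left(\left(-61\right) \left(-52\right) - 29938\right) + 144 = \left(3172 - 29938\right) + 144 = -26766 + 144 = -26622$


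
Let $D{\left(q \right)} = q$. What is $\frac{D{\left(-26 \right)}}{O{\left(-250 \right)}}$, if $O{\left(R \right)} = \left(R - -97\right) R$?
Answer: $- \frac{13}{19125} \approx -0.00067974$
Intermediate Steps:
$O{\left(R \right)} = R \left(97 + R\right)$ ($O{\left(R \right)} = \left(R + 97\right) R = \left(97 + R\right) R = R \left(97 + R\right)$)
$\frac{D{\left(-26 \right)}}{O{\left(-250 \right)}} = - \frac{26}{\left(-250\right) \left(97 - 250\right)} = - \frac{26}{\left(-250\right) \left(-153\right)} = - \frac{26}{38250} = \left(-26\right) \frac{1}{38250} = - \frac{13}{19125}$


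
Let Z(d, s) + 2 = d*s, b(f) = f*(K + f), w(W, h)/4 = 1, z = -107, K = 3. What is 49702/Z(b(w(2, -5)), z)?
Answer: -24851/1499 ≈ -16.578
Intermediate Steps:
w(W, h) = 4 (w(W, h) = 4*1 = 4)
b(f) = f*(3 + f)
Z(d, s) = -2 + d*s
49702/Z(b(w(2, -5)), z) = 49702/(-2 + (4*(3 + 4))*(-107)) = 49702/(-2 + (4*7)*(-107)) = 49702/(-2 + 28*(-107)) = 49702/(-2 - 2996) = 49702/(-2998) = 49702*(-1/2998) = -24851/1499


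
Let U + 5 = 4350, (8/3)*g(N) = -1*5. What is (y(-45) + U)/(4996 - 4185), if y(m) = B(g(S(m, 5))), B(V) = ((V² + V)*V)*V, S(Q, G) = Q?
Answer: 17820745/3321856 ≈ 5.3647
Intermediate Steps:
g(N) = -15/8 (g(N) = 3*(-1*5)/8 = (3/8)*(-5) = -15/8)
U = 4345 (U = -5 + 4350 = 4345)
B(V) = V²*(V + V²) (B(V) = ((V + V²)*V)*V = (V*(V + V²))*V = V²*(V + V²))
y(m) = 23625/4096 (y(m) = (-15/8)³*(1 - 15/8) = -3375/512*(-7/8) = 23625/4096)
(y(-45) + U)/(4996 - 4185) = (23625/4096 + 4345)/(4996 - 4185) = (17820745/4096)/811 = (17820745/4096)*(1/811) = 17820745/3321856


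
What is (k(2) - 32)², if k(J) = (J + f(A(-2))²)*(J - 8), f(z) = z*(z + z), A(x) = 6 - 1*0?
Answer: 970197904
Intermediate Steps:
A(x) = 6 (A(x) = 6 + 0 = 6)
f(z) = 2*z² (f(z) = z*(2*z) = 2*z²)
k(J) = (-8 + J)*(5184 + J) (k(J) = (J + (2*6²)²)*(J - 8) = (J + (2*36)²)*(-8 + J) = (J + 72²)*(-8 + J) = (J + 5184)*(-8 + J) = (5184 + J)*(-8 + J) = (-8 + J)*(5184 + J))
(k(2) - 32)² = ((-41472 + 2² + 5176*2) - 32)² = ((-41472 + 4 + 10352) - 32)² = (-31116 - 32)² = (-31148)² = 970197904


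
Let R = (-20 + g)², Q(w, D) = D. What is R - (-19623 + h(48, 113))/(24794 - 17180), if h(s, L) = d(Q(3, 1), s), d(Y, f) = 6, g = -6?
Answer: 1722227/2538 ≈ 678.58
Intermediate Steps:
h(s, L) = 6
R = 676 (R = (-20 - 6)² = (-26)² = 676)
R - (-19623 + h(48, 113))/(24794 - 17180) = 676 - (-19623 + 6)/(24794 - 17180) = 676 - (-19617)/7614 = 676 - 1*(-6539/2538) = 676 + 6539/2538 = 1722227/2538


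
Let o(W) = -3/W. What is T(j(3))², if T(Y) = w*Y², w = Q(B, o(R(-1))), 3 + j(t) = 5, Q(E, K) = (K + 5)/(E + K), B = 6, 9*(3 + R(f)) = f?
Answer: 446224/38025 ≈ 11.735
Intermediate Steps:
R(f) = -3 + f/9
Q(E, K) = (5 + K)/(E + K)
j(t) = 2 (j(t) = -3 + 5 = 2)
w = 167/195 (w = (5 - 3/(-3 + (⅑)*(-1)))/(6 - 3/(-3 + (⅑)*(-1))) = (5 - 3/(-3 - ⅑))/(6 - 3/(-3 - ⅑)) = (5 - 3/(-28/9))/(6 - 3/(-28/9)) = (5 - 3*(-9/28))/(6 - 3*(-9/28)) = (5 + 27/28)/(6 + 27/28) = (167/28)/(195/28) = (28/195)*(167/28) = 167/195 ≈ 0.85641)
T(Y) = 167*Y²/195
T(j(3))² = ((167/195)*2²)² = ((167/195)*4)² = (668/195)² = 446224/38025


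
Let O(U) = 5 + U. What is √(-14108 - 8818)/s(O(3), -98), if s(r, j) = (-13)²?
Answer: I*√22926/169 ≈ 0.89594*I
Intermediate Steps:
s(r, j) = 169
√(-14108 - 8818)/s(O(3), -98) = √(-14108 - 8818)/169 = √(-22926)*(1/169) = (I*√22926)*(1/169) = I*√22926/169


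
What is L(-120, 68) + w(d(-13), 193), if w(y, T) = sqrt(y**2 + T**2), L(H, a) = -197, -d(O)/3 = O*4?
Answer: -197 + sqrt(61585) ≈ 51.163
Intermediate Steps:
d(O) = -12*O (d(O) = -3*O*4 = -12*O)
w(y, T) = sqrt(T**2 + y**2)
L(-120, 68) + w(d(-13), 193) = -197 + sqrt(193**2 + (-12*(-13))**2) = -197 + sqrt(37249 + 156**2) = -197 + sqrt(37249 + 24336) = -197 + sqrt(61585)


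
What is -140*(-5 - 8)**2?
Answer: -23660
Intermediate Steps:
-140*(-5 - 8)**2 = -140*(-13)**2 = -140*169 = -23660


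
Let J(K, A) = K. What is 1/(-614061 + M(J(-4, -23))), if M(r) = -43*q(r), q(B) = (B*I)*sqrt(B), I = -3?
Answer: -68229/41896886305 + 344*I/125690658915 ≈ -1.6285e-6 + 2.7369e-9*I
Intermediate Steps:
q(B) = -3*B**(3/2) (q(B) = (B*(-3))*sqrt(B) = (-3*B)*sqrt(B) = -3*B**(3/2))
M(r) = 129*r**(3/2) (M(r) = -(-129)*r**(3/2) = 129*r**(3/2))
1/(-614061 + M(J(-4, -23))) = 1/(-614061 + 129*(-4)**(3/2)) = 1/(-614061 + 129*(-8*I)) = 1/(-614061 - 1032*I) = (-614061 + 1032*I)/377071976745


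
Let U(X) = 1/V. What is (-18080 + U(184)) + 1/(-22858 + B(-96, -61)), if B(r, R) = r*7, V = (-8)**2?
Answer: -13613505067/752960 ≈ -18080.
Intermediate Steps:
V = 64
U(X) = 1/64
B(r, R) = 7*r
(-18080 + U(184)) + 1/(-22858 + B(-96, -61)) = (-18080 + 1/64) + 1/(-22858 + 7*(-96)) = -1157119/64 + 1/(-22858 - 672) = -1157119/64 + 1/(-23530) = -1157119/64 - 1/23530 = -13613505067/752960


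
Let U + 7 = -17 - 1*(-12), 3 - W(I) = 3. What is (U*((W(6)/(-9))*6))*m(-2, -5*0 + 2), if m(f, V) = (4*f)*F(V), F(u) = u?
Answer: 0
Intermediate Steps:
W(I) = 0 (W(I) = 3 - 1*3 = 3 - 3 = 0)
U = -12 (U = -7 + (-17 - 1*(-12)) = -7 + (-17 + 12) = -7 - 5 = -12)
m(f, V) = 4*V*f (m(f, V) = (4*f)*V = 4*V*f)
(U*((W(6)/(-9))*6))*m(-2, -5*0 + 2) = (-12*0/(-9)*6)*(4*(-5*0 + 2)*(-2)) = (-12*0*(-1/9)*6)*(4*(0 + 2)*(-2)) = (-0*6)*(4*2*(-2)) = -12*0*(-16) = 0*(-16) = 0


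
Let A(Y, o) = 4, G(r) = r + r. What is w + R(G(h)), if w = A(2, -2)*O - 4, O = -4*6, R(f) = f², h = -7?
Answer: 96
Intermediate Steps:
G(r) = 2*r
O = -24
w = -100 (w = 4*(-24) - 4 = -96 - 4 = -100)
w + R(G(h)) = -100 + (2*(-7))² = -100 + (-14)² = -100 + 196 = 96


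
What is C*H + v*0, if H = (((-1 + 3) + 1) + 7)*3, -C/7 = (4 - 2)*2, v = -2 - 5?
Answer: -840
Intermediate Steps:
v = -7
C = -28 (C = -7*(4 - 2)*2 = -14*2 = -7*4 = -28)
H = 30 (H = ((2 + 1) + 7)*3 = (3 + 7)*3 = 10*3 = 30)
C*H + v*0 = -28*30 - 7*0 = -840 + 0 = -840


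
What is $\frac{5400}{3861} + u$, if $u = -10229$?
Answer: $- \frac{1462547}{143} \approx -10228.0$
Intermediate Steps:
$\frac{5400}{3861} + u = \frac{5400}{3861} - 10229 = 5400 \cdot \frac{1}{3861} - 10229 = \frac{200}{143} - 10229 = - \frac{1462547}{143}$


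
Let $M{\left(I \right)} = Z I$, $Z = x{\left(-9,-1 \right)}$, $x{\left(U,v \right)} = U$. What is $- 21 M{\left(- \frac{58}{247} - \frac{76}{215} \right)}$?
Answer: $- \frac{5904738}{53105} \approx -111.19$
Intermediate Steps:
$Z = -9$
$M{\left(I \right)} = - 9 I$
$- 21 M{\left(- \frac{58}{247} - \frac{76}{215} \right)} = - 21 \left(- 9 \left(- \frac{58}{247} - \frac{76}{215}\right)\right) = - 21 \left(\left(-9\right) \left(- \frac{31242}{53105}\right)\right) = \left(-21\right) \frac{281178}{53105} = - \frac{5904738}{53105}$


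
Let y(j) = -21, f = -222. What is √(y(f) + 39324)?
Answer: 3*√4367 ≈ 198.25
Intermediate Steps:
√(y(f) + 39324) = √(-21 + 39324) = √39303 = 3*√4367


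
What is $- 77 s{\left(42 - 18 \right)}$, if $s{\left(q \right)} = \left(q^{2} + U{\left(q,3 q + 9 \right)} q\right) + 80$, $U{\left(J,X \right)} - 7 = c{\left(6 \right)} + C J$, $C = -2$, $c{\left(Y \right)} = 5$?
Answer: $16016$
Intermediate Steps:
$U{\left(J,X \right)} = 12 - 2 J$ ($U{\left(J,X \right)} = 7 - \left(-5 + 2 J\right) = 12 - 2 J$)
$s{\left(q \right)} = 80 + q^{2} + q \left(12 - 2 q\right)$ ($s{\left(q \right)} = \left(q^{2} + \left(12 - 2 q\right) q\right) + 80 = \left(q^{2} + q \left(12 - 2 q\right)\right) + 80 = 80 + q^{2} + q \left(12 - 2 q\right)$)
$- 77 s{\left(42 - 18 \right)} = - 77 \left(80 - \left(42 - 18\right)^{2} + 12 \left(42 - 18\right)\right) = - 77 \left(80 - 24^{2} + 12 \cdot 24\right) = - 77 \left(80 - 576 + 288\right) = \left(-77\right) \left(-208\right) = 16016$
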